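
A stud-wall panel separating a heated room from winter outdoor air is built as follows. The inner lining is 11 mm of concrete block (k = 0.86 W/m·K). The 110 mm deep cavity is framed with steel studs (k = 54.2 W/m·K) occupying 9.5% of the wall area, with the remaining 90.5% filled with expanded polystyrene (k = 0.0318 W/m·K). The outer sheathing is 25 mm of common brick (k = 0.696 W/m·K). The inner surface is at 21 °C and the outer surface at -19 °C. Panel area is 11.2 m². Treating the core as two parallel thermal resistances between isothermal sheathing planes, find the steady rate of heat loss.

Q ≈ 6400 W

Sheathing layers in series; stud and cavity paths in parallel between them.
R_inner = 0.011/(0.86×11.2) = 0.001142 K/W
R_stud  = 0.11/(54.2×0.095×11.2) = 0.001907 K/W
R_cav   = 0.11/(0.0318×0.905×11.2) = 0.3413 K/W
1/R_core = 1/R_stud + 1/R_cav → R_core = 0.001897 K/W
R_outer = 0.025/(0.696×11.2) = 0.003207 K/W
R_total = 0.006246 K/W
Q = ΔT/R_total = 40/0.006246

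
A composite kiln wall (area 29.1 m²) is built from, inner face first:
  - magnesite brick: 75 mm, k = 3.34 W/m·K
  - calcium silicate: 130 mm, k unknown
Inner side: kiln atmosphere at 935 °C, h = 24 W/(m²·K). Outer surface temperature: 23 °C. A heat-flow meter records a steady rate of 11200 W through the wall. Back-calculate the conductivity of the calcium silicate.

Treating each layer as a thermal resistance in series:
R_inner film = 1/(h_i·A) = 1/(24×29.1) = 0.001432 K/W
R_magnesite brick = L/(kA) = 0.075/(3.34×29.1) = 7.717×10^-4 K/W
Sum of known resistances R_other = 0.002203 K/W
Total R = ΔT/Q = 912/11200 = 0.08143 K/W
R_calcium silicate = R_total − R_other = 0.07923 K/W
k = L/(R·A) = 0.13/(0.07923×29.1)

k ≈ 0.0564 W/(m·K)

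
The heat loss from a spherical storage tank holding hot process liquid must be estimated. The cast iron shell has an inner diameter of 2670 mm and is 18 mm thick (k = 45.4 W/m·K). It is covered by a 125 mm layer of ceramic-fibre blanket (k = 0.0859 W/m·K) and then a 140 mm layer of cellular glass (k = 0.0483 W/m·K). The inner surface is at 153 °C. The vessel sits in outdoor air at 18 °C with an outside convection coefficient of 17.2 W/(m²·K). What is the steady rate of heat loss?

Each spherical layer contributes R = (1/r_i − 1/r_o)/(4πk):
R_cast iron shell = (1/1.335 − 1/1.353)/(4π×45.4) = 1.747×10^-5 K/W
R_ceramic-fibre blanket = (1/1.353 − 1/1.478)/(4π×0.0859) = 0.05791 K/W
R_cellular glass = (1/1.478 − 1/1.618)/(4π×0.0483) = 0.09645 K/W
R_outer film = 1/(h·4πr_o²) = 1/(17.2×4π×1.618²) = 0.001767 K/W
R_total = 0.1561 K/W
Q = ΔT/R_total = 135/0.1561

Q ≈ 865 W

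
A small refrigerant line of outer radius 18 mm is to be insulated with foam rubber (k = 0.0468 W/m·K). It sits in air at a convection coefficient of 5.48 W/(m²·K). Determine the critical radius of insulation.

r_cr ≈ 8.54 mm

For a cylinder r_cr = k/h = 0.0468/5.48
r_cr = 8.54 mm; since the bare radius (18 mm) is above r_cr, any added insulation will reduce heat loss.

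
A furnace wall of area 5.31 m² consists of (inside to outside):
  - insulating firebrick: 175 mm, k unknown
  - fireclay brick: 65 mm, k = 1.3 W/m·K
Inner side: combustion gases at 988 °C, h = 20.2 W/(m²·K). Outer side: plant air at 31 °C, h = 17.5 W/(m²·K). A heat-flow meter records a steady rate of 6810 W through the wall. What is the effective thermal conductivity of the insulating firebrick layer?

Using the resistance-network approach (series):
R_inner film = 1/(h_i·A) = 1/(20.2×5.31) = 0.009323 K/W
R_fireclay brick = L/(kA) = 0.065/(1.3×5.31) = 0.009416 K/W
R_outer film = 1/(h_o·A) = 1/(17.5×5.31) = 0.01076 K/W
Sum of known resistances R_other = 0.0295 K/W
Total R = ΔT/Q = 957/6810 = 0.1405 K/W
R_insulating firebrick = R_total − R_other = 0.111 K/W
k = L/(R·A) = 0.175/(0.111×5.31)

k ≈ 0.297 W/(m·K)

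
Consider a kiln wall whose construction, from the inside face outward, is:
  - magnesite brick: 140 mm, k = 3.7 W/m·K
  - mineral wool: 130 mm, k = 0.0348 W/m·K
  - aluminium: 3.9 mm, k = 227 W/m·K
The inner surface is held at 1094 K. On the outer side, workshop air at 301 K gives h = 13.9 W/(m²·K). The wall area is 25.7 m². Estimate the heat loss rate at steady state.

Thermal resistances in series:
R_magnesite brick = L/(kA) = 0.14/(3.7×25.7) = 0.001472 K/W
R_mineral wool = L/(kA) = 0.13/(0.0348×25.7) = 0.1454 K/W
R_aluminium = L/(kA) = 0.0039/(227×25.7) = 6.685×10^-7 K/W
R_outer film = 1/(h_o·A) = 1/(13.9×25.7) = 0.002799 K/W
R_total = 0.1496 K/W
Q = ΔT / R_total = 793 / 0.1496

Q ≈ 5300 W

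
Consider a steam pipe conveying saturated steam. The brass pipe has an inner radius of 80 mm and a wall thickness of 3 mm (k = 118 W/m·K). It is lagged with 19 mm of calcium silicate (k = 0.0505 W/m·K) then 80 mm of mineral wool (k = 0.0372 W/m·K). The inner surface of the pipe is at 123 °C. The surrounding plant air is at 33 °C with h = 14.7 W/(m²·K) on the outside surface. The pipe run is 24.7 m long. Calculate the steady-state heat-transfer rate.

Q ≈ 698 W

Treating each annulus and film as a series resistance:
R_brass pipe wall = ln(83/80)/(2π×118×24.7) = 2.01×10^-6 K/W
R_calcium silicate = ln(102/83)/(2π×0.0505×24.7) = 0.0263 K/W
R_mineral wool = ln(182/102)/(2π×0.0372×24.7) = 0.1003 K/W
R_outer film = 1/(h_o·2πr_oL) = 1/(14.7×2π×0.182×24.7) = 0.002408 K/W
R_total = 0.129 K/W
Q = ΔT/R_total = 90/0.129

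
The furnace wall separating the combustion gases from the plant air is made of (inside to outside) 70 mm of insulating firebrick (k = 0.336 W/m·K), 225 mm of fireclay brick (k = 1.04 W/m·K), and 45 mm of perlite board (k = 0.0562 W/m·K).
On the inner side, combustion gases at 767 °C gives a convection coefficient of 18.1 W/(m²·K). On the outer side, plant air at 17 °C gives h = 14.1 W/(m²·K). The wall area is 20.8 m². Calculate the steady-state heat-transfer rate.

Q ≈ 11500 W

Series thermal resistances:
R_inner film = 1/(h_i·A) = 1/(18.1×20.8) = 0.002656 K/W
R_insulating firebrick = L/(kA) = 0.07/(0.336×20.8) = 0.01002 K/W
R_fireclay brick = L/(kA) = 0.225/(1.04×20.8) = 0.0104 K/W
R_perlite board = L/(kA) = 0.045/(0.0562×20.8) = 0.0385 K/W
R_outer film = 1/(h_o·A) = 1/(14.1×20.8) = 0.00341 K/W
R_total = 0.06498 K/W
Q = ΔT / R_total = 750 / 0.06498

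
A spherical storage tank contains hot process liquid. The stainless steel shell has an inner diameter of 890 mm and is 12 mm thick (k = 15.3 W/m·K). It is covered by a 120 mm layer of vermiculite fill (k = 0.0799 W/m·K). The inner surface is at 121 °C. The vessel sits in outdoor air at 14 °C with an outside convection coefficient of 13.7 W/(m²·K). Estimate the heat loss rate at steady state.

Spherical conduction: R = (1/r_in − 1/r_out)/(4πk) per layer; series-sum.
R_stainless steel shell = (1/0.445 − 1/0.457)/(4π×15.3) = 3.069×10^-4 K/W
R_vermiculite fill = (1/0.457 − 1/0.577)/(4π×0.0799) = 0.4532 K/W
R_outer film = 1/(h·4πr_o²) = 1/(13.7×4π×0.577²) = 0.01745 K/W
R_total = 0.471 K/W
Q = ΔT/R_total = 107/0.471

Q ≈ 227 W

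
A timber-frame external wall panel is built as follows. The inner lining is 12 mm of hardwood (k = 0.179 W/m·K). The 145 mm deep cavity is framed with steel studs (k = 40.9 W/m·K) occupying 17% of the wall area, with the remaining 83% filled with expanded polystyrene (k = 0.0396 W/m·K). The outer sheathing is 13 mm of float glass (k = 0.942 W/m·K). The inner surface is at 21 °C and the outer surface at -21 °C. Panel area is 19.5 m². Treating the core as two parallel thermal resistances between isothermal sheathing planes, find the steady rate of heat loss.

Q ≈ 8060 W

Sheathing layers in series; stud and cavity paths in parallel between them.
R_inner = 0.012/(0.179×19.5) = 0.003438 K/W
R_stud  = 0.145/(40.9×0.17×19.5) = 0.001069 K/W
R_cav   = 0.145/(0.0396×0.83×19.5) = 0.2262 K/W
1/R_core = 1/R_stud + 1/R_cav → R_core = 0.001064 K/W
R_outer = 0.013/(0.942×19.5) = 7.077×10^-4 K/W
R_total = 0.00521 K/W
Q = ΔT/R_total = 42/0.00521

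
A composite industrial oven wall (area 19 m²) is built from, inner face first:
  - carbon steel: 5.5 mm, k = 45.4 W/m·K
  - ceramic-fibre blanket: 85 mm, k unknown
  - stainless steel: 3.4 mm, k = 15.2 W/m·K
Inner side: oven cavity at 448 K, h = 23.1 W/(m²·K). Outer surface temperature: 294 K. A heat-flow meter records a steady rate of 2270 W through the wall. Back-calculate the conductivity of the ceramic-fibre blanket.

Series thermal resistances:
R_inner film = 1/(h_i·A) = 1/(23.1×19) = 0.002278 K/W
R_carbon steel = L/(kA) = 0.0055/(45.4×19) = 6.376×10^-6 K/W
R_stainless steel = L/(kA) = 0.0034/(15.2×19) = 1.177×10^-5 K/W
Sum of known resistances R_other = 0.002297 K/W
Total R = ΔT/Q = 154/2270 = 0.06784 K/W
R_ceramic-fibre blanket = R_total − R_other = 0.06554 K/W
k = L/(R·A) = 0.085/(0.06554×19)

k ≈ 0.0683 W/(m·K)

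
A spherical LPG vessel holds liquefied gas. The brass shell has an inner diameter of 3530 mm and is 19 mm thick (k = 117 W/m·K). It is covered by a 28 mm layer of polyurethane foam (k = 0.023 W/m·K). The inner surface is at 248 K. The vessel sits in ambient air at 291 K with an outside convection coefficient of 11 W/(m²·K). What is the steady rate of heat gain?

Each spherical layer contributes R = (1/r_i − 1/r_o)/(4πk):
R_brass shell = (1/1.765 − 1/1.784)/(4π×117) = 4.104×10^-6 K/W
R_polyurethane foam = (1/1.784 − 1/1.812)/(4π×0.023) = 0.02997 K/W
R_outer film = 1/(h·4πr_o²) = 1/(11×4π×1.812²) = 0.002203 K/W
R_total = 0.03218 K/W
Q = ΔT/R_total = 43/0.03218

Q ≈ 1340 W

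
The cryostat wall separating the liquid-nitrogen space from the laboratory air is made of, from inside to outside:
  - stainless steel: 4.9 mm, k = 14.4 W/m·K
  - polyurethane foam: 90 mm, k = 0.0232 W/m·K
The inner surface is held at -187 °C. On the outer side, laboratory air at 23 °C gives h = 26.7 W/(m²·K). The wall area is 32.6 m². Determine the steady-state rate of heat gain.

Series thermal resistances:
R_stainless steel = L/(kA) = 0.0049/(14.4×32.6) = 1.044×10^-5 K/W
R_polyurethane foam = L/(kA) = 0.09/(0.0232×32.6) = 0.119 K/W
R_outer film = 1/(h_o·A) = 1/(26.7×32.6) = 0.001149 K/W
R_total = 0.1202 K/W
Q = ΔT / R_total = 210 / 0.1202

Q ≈ 1750 W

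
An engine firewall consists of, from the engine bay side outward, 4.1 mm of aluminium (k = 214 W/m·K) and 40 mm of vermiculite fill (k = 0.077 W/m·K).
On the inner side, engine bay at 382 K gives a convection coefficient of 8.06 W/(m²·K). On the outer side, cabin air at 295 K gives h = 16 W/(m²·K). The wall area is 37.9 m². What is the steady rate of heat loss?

Q ≈ 4670 W

Model the wall as resistances in series:
R_inner film = 1/(h_i·A) = 1/(8.06×37.9) = 0.003274 K/W
R_aluminium = L/(kA) = 0.0041/(214×37.9) = 5.055×10^-7 K/W
R_vermiculite fill = L/(kA) = 0.04/(0.077×37.9) = 0.01371 K/W
R_outer film = 1/(h_o·A) = 1/(16×37.9) = 0.001649 K/W
R_total = 0.01863 K/W
Q = ΔT / R_total = 87 / 0.01863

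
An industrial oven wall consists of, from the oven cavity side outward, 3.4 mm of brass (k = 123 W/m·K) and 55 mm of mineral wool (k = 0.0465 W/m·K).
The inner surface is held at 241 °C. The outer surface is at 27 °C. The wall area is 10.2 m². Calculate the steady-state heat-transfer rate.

Model the wall as resistances in series:
R_brass = L/(kA) = 0.0034/(123×10.2) = 2.71×10^-6 K/W
R_mineral wool = L/(kA) = 0.055/(0.0465×10.2) = 0.116 K/W
R_total = 0.116 K/W
Q = ΔT / R_total = 214 / 0.116

Q ≈ 1850 W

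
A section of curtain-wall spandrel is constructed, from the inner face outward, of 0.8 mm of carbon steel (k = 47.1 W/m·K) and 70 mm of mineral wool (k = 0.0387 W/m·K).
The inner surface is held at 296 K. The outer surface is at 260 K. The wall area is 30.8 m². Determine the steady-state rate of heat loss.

Using the resistance-network approach (series):
R_carbon steel = L/(kA) = 0.0008/(47.1×30.8) = 5.515×10^-7 K/W
R_mineral wool = L/(kA) = 0.07/(0.0387×30.8) = 0.05873 K/W
R_total = 0.05873 K/W
Q = ΔT / R_total = 36 / 0.05873

Q ≈ 613 W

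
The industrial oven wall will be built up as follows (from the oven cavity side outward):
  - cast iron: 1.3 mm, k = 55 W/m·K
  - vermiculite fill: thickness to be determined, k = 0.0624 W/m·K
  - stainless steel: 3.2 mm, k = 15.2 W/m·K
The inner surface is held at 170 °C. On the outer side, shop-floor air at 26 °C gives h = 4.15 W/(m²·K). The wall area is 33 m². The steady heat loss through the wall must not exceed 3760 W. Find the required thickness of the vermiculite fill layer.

L ≈ 63.8 mm

Series thermal resistances:
R_cast iron = L/(kA) = 0.0013/(55×33) = 7.163×10^-7 K/W
R_stainless steel = L/(kA) = 0.0032/(15.2×33) = 6.38×10^-6 K/W
R_outer film = 1/(h_o·A) = 1/(4.15×33) = 0.007302 K/W
Sum of the known resistances R_other = 0.007309 K/W
Required total resistance R_tot = ΔT/Q_allow = 144/3760 = 0.0383 K/W
R_vermiculite fill = R_tot − R_other = 0.03099 K/W
L = R·k·A = 0.03099×0.0624×33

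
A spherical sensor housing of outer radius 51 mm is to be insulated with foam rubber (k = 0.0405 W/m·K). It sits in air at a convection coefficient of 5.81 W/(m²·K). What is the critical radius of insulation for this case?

r_cr ≈ 13.9 mm

For a sphere r_cr = 2k/h = 2×0.0405/5.81
r_cr = 13.9 mm; since the bare radius (51 mm) is above r_cr, any added insulation will reduce heat loss.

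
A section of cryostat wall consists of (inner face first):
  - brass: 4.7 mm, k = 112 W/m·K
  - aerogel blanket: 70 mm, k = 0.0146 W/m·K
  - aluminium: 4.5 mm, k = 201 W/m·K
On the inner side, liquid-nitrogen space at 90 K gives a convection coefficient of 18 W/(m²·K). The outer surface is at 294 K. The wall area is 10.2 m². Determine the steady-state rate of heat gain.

Q ≈ 429 W

Series thermal resistances:
R_inner film = 1/(h_i·A) = 1/(18×10.2) = 0.005447 K/W
R_brass = L/(kA) = 0.0047/(112×10.2) = 4.114×10^-6 K/W
R_aerogel blanket = L/(kA) = 0.07/(0.0146×10.2) = 0.4701 K/W
R_aluminium = L/(kA) = 0.0045/(201×10.2) = 2.195×10^-6 K/W
R_total = 0.4755 K/W
Q = ΔT / R_total = 204 / 0.4755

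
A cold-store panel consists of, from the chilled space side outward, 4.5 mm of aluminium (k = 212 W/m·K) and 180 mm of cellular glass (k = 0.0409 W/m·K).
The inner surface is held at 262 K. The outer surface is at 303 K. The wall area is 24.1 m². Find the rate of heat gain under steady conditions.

Q ≈ 225 W

Treating each layer as a thermal resistance in series:
R_aluminium = L/(kA) = 0.0045/(212×24.1) = 8.808×10^-7 K/W
R_cellular glass = L/(kA) = 0.18/(0.0409×24.1) = 0.1826 K/W
R_total = 0.1826 K/W
Q = ΔT / R_total = 41 / 0.1826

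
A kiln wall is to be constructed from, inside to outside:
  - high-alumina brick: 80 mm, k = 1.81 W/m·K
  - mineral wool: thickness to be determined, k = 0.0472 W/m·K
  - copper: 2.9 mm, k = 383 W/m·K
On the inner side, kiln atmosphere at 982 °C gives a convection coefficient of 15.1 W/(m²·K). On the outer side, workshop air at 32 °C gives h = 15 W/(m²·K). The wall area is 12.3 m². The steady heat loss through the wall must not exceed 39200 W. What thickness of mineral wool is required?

L ≈ 5.71 mm

Thermal resistances in series:
R_inner film = 1/(h_i·A) = 1/(15.1×12.3) = 0.005384 K/W
R_high-alumina brick = L/(kA) = 0.08/(1.81×12.3) = 0.003593 K/W
R_copper = L/(kA) = 0.0029/(383×12.3) = 6.156×10^-7 K/W
R_outer film = 1/(h_o·A) = 1/(15×12.3) = 0.00542 K/W
Sum of the known resistances R_other = 0.0144 K/W
Required total resistance R_tot = ΔT/Q_allow = 950/39200 = 0.02423 K/W
R_mineral wool = R_tot − R_other = 0.009836 K/W
L = R·k·A = 0.009836×0.0472×12.3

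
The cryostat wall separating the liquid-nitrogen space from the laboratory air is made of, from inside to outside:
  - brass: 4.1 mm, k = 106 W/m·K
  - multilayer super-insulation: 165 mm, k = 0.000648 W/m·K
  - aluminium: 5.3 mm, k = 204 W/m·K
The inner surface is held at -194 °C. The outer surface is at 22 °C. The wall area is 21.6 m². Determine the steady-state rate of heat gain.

Thermal resistances in series:
R_brass = L/(kA) = 0.0041/(106×21.6) = 1.791×10^-6 K/W
R_multilayer super-insulation = L/(kA) = 0.165/(0.000648×21.6) = 11.79 K/W
R_aluminium = L/(kA) = 0.0053/(204×21.6) = 1.203×10^-6 K/W
R_total = 11.79 K/W
Q = ΔT / R_total = 216 / 11.79

Q ≈ 18.3 W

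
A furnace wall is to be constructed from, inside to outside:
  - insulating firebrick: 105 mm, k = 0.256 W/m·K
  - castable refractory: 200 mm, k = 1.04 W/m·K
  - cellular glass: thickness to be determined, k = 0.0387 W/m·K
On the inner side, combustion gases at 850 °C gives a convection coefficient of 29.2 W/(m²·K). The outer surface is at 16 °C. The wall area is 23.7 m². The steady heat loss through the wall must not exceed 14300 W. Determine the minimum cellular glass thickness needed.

L ≈ 28.9 mm

Model the wall as resistances in series:
R_inner film = 1/(h_i·A) = 1/(29.2×23.7) = 0.001445 K/W
R_insulating firebrick = L/(kA) = 0.105/(0.256×23.7) = 0.01731 K/W
R_castable refractory = L/(kA) = 0.2/(1.04×23.7) = 0.008114 K/W
Sum of the known resistances R_other = 0.02687 K/W
Required total resistance R_tot = ΔT/Q_allow = 834/14300 = 0.05832 K/W
R_cellular glass = R_tot − R_other = 0.03146 K/W
L = R·k·A = 0.03146×0.0387×23.7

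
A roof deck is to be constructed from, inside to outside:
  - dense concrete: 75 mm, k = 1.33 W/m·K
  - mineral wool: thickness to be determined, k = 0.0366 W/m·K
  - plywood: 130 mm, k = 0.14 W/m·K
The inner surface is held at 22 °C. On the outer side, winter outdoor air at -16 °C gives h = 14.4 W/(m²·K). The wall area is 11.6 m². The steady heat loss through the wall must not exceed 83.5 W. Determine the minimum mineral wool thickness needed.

Using the resistance-network approach (series):
R_dense concrete = L/(kA) = 0.075/(1.33×11.6) = 0.004861 K/W
R_plywood = L/(kA) = 0.13/(0.14×11.6) = 0.08005 K/W
R_outer film = 1/(h_o·A) = 1/(14.4×11.6) = 0.005987 K/W
Sum of the known resistances R_other = 0.0909 K/W
Required total resistance R_tot = ΔT/Q_allow = 38/83.5 = 0.4551 K/W
R_mineral wool = R_tot − R_other = 0.3642 K/W
L = R·k·A = 0.3642×0.0366×11.6

L ≈ 155 mm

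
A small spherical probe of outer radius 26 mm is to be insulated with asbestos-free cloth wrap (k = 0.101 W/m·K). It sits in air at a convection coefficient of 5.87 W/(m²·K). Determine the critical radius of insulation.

For a sphere r_cr = 2k/h = 2×0.101/5.87
r_cr = 34.4 mm; since the bare radius (26 mm) is below r_cr, adding a thin layer of insulation will *increase* heat loss.

r_cr ≈ 34.4 mm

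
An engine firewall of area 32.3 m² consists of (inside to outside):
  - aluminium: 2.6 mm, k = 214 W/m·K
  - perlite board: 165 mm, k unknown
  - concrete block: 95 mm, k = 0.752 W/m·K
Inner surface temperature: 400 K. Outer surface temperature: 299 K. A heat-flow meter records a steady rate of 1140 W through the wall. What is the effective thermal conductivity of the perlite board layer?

k ≈ 0.0603 W/(m·K)

Thermal resistances in series:
R_aluminium = L/(kA) = 0.0026/(214×32.3) = 3.761×10^-7 K/W
R_concrete block = L/(kA) = 0.095/(0.752×32.3) = 0.003911 K/W
Sum of known resistances R_other = 0.003912 K/W
Total R = ΔT/Q = 101/1140 = 0.0886 K/W
R_perlite board = R_total − R_other = 0.08468 K/W
k = L/(R·A) = 0.165/(0.08468×32.3)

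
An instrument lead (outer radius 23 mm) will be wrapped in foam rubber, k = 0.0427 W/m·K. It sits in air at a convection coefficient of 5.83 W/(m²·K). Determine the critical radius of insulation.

For a cylinder r_cr = k/h = 0.0427/5.83
r_cr = 7.32 mm; since the bare radius (23 mm) is above r_cr, any added insulation will reduce heat loss.

r_cr ≈ 7.32 mm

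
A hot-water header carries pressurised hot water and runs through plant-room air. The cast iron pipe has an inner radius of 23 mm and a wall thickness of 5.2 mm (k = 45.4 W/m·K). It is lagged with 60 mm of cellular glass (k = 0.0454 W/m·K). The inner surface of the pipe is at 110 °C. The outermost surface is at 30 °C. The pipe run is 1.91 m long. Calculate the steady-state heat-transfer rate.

Q ≈ 38.2 W

Treating each annulus and film as a series resistance:
R_cast iron pipe wall = ln(28.2/23)/(2π×45.4×1.91) = 3.741×10^-4 K/W
R_cellular glass = ln(88.2/28.2)/(2π×0.0454×1.91) = 2.093 K/W
R_total = 2.093 K/W
Q = ΔT/R_total = 80/2.093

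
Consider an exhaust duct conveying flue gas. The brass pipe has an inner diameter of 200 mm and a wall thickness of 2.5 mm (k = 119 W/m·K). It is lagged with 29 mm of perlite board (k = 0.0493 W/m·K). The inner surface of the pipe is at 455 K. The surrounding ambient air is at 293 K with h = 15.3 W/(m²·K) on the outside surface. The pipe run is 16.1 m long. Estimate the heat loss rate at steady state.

Q ≈ 2950 W

For a radial system each layer contributes R = ln(r_out/r_in)/(2πkL); films add R = 1/(hA).
R_brass pipe wall = ln(102.5/100)/(2π×119×16.1) = 2.051×10^-6 K/W
R_perlite board = ln(131.5/102.5)/(2π×0.0493×16.1) = 0.04996 K/W
R_outer film = 1/(h_o·2πr_oL) = 1/(15.3×2π×0.1315×16.1) = 0.004913 K/W
R_total = 0.05487 K/W
Q = ΔT/R_total = 162/0.05487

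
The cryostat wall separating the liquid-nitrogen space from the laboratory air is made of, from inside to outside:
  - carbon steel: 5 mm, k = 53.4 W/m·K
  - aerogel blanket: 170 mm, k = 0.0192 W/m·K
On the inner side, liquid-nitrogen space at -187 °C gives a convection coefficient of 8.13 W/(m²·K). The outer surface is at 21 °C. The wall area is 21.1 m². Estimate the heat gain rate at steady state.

Using the resistance-network approach (series):
R_inner film = 1/(h_i·A) = 1/(8.13×21.1) = 0.005829 K/W
R_carbon steel = L/(kA) = 0.005/(53.4×21.1) = 4.438×10^-6 K/W
R_aerogel blanket = L/(kA) = 0.17/(0.0192×21.1) = 0.4196 K/W
R_total = 0.4255 K/W
Q = ΔT / R_total = 208 / 0.4255

Q ≈ 489 W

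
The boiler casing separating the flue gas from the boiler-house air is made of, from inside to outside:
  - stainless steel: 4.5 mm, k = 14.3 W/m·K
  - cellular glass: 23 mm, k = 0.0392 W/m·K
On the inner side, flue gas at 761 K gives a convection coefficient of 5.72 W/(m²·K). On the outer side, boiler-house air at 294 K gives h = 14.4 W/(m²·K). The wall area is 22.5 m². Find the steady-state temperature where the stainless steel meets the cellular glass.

Treating each layer as a thermal resistance in series:
R_inner film = 1/(h_i·A) = 1/(5.72×22.5) = 0.00777 K/W
R_stainless steel = L/(kA) = 0.0045/(14.3×22.5) = 1.399×10^-5 K/W
R_cellular glass = L/(kA) = 0.023/(0.0392×22.5) = 0.02608 K/W
R_outer film = 1/(h_o·A) = 1/(14.4×22.5) = 0.003086 K/W
R_total = 0.03695 K/W;  Q = ΔT/R_total = 467/0.03695 = 12640 W
T_interface = T_inner − Q·ΣR(inner→interface) = 761 − 12600×0.007784

T ≈ 663 K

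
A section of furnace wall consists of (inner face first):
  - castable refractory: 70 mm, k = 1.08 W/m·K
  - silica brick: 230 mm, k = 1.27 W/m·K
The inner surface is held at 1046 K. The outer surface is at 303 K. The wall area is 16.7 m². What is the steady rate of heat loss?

Thermal resistances in series:
R_castable refractory = L/(kA) = 0.07/(1.08×16.7) = 0.003881 K/W
R_silica brick = L/(kA) = 0.23/(1.27×16.7) = 0.01084 K/W
R_total = 0.01473 K/W
Q = ΔT / R_total = 743 / 0.01473

Q ≈ 50500 W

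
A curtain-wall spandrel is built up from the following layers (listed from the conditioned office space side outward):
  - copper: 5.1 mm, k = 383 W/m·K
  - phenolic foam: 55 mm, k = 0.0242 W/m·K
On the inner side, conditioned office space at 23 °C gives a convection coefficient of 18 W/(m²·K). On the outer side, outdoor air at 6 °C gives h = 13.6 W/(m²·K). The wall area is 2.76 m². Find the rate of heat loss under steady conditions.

Treating each layer as a thermal resistance in series:
R_inner film = 1/(h_i·A) = 1/(18×2.76) = 0.02013 K/W
R_copper = L/(kA) = 0.0051/(383×2.76) = 4.825×10^-6 K/W
R_phenolic foam = L/(kA) = 0.055/(0.0242×2.76) = 0.8235 K/W
R_outer film = 1/(h_o·A) = 1/(13.6×2.76) = 0.02664 K/W
R_total = 0.8702 K/W
Q = ΔT / R_total = 17 / 0.8702

Q ≈ 19.5 W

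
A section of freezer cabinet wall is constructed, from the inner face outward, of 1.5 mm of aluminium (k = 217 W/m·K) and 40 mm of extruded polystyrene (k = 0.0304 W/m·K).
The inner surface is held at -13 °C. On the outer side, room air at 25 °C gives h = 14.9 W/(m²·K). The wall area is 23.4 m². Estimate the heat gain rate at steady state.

Q ≈ 643 W

Treating each layer as a thermal resistance in series:
R_aluminium = L/(kA) = 0.0015/(217×23.4) = 2.954×10^-7 K/W
R_extruded polystyrene = L/(kA) = 0.04/(0.0304×23.4) = 0.05623 K/W
R_outer film = 1/(h_o·A) = 1/(14.9×23.4) = 0.002868 K/W
R_total = 0.0591 K/W
Q = ΔT / R_total = 38 / 0.0591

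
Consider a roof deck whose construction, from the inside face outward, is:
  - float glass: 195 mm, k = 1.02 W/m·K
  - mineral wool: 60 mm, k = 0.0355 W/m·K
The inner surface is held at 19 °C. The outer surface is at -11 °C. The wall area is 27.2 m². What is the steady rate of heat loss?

Treating each layer as a thermal resistance in series:
R_float glass = L/(kA) = 0.195/(1.02×27.2) = 0.007029 K/W
R_mineral wool = L/(kA) = 0.06/(0.0355×27.2) = 0.06214 K/W
R_total = 0.06917 K/W
Q = ΔT / R_total = 30 / 0.06917

Q ≈ 434 W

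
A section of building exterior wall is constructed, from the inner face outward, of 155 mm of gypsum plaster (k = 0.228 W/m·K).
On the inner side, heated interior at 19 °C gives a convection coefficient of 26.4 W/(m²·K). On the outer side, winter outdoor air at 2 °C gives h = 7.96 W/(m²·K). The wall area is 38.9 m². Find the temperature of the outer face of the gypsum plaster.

T ≈ 4.53 °C

Treating each layer as a thermal resistance in series:
R_inner film = 1/(h_i·A) = 1/(26.4×38.9) = 9.737×10^-4 K/W
R_gypsum plaster = L/(kA) = 0.155/(0.228×38.9) = 0.01748 K/W
R_outer film = 1/(h_o·A) = 1/(7.96×38.9) = 0.00323 K/W
R_total = 0.02168 K/W;  Q = ΔT/R_total = 17/0.02168 = 784.2 W
T_interface = T_inner − Q·ΣR(inner→interface) = 19 − 784×0.01845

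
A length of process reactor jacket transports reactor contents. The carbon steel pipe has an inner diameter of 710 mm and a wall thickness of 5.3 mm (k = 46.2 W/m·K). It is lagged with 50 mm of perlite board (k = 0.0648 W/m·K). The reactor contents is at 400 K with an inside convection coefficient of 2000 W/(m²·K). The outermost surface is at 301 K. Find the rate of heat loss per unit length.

q′ ≈ 310 W/m

Radial resistances (cylindrical: R_cond = ln(r_o/r_i)/(2πkL), R_conv = 1/(h·2πrL)):
R_inner film = 1/(h_i·2πr₁L) = 1/(2000×2π×0.355×1) = 2.242×10^-4 K/W
R_carbon steel pipe wall = ln(360.3/355)/(2π×46.2×1) = 5.105×10^-5 K/W
R_perlite board = ln(410.3/360.3)/(2π×0.0648×1) = 0.3192 K/W
R_total = 0.3194 K/W
Q = ΔT/R_total = 99/0.3194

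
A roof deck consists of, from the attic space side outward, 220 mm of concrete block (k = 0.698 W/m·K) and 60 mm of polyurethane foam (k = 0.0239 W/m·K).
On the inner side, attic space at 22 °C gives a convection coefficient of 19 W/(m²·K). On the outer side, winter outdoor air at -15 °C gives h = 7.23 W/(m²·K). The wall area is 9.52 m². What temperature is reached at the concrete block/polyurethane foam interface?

T ≈ 17.5 °C

Model the wall as resistances in series:
R_inner film = 1/(h_i·A) = 1/(19×9.52) = 0.005529 K/W
R_concrete block = L/(kA) = 0.22/(0.698×9.52) = 0.03311 K/W
R_polyurethane foam = L/(kA) = 0.06/(0.0239×9.52) = 0.2637 K/W
R_outer film = 1/(h_o·A) = 1/(7.23×9.52) = 0.01453 K/W
R_total = 0.3169 K/W;  Q = ΔT/R_total = 37/0.3169 = 116.8 W
T_interface = T_inner − Q·ΣR(inner→interface) = 22 − 117×0.03864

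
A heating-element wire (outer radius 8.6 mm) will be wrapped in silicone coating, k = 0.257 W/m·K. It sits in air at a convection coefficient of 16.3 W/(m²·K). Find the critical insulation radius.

r_cr ≈ 15.8 mm

For a cylinder r_cr = k/h = 0.257/16.3
r_cr = 15.8 mm; since the bare radius (8.6 mm) is below r_cr, adding a thin layer of insulation will *increase* heat loss.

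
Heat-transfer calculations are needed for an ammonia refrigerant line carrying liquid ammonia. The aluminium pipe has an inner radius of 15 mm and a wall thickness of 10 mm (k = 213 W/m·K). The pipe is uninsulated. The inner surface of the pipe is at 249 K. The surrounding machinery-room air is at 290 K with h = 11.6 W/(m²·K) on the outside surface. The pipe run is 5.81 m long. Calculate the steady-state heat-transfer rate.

Per-layer cylindrical resistances, series-summed:
R_aluminium pipe wall = ln(25/15)/(2π×213×5.81) = 6.57×10^-5 K/W
R_outer film = 1/(h_o·2πr_oL) = 1/(11.6×2π×0.025×5.81) = 0.09446 K/W
R_total = 0.09453 K/W
Q = ΔT/R_total = 41/0.09453

Q ≈ 434 W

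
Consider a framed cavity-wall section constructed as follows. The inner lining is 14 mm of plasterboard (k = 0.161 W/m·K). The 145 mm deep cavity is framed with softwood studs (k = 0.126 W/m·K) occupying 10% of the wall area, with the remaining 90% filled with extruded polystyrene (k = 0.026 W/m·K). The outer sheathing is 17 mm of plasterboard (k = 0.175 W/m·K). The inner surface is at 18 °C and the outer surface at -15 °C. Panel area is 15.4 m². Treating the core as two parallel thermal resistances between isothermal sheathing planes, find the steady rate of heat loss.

Q ≈ 121 W

Sheathing layers in series; stud and cavity paths in parallel between them.
R_inner = 0.014/(0.161×15.4) = 0.005647 K/W
R_stud  = 0.145/(0.126×0.1×15.4) = 0.7473 K/W
R_cav   = 0.145/(0.026×0.9×15.4) = 0.4024 K/W
1/R_core = 1/R_stud + 1/R_cav → R_core = 0.2615 K/W
R_outer = 0.017/(0.175×15.4) = 0.006308 K/W
R_total = 0.2735 K/W
Q = ΔT/R_total = 33/0.2735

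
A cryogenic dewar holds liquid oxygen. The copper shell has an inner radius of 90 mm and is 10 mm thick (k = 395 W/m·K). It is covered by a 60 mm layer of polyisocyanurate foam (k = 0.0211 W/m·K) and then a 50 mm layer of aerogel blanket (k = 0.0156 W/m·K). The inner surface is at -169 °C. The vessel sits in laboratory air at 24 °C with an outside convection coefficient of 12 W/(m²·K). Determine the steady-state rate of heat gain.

Each spherical layer contributes R = (1/r_i − 1/r_o)/(4πk):
R_copper shell = (1/0.09 − 1/0.1)/(4π×395) = 2.238×10^-4 K/W
R_polyisocyanurate foam = (1/0.1 − 1/0.16)/(4π×0.0211) = 14.14 K/W
R_aerogel blanket = (1/0.16 − 1/0.21)/(4π×0.0156) = 7.591 K/W
R_outer film = 1/(h·4πr_o²) = 1/(12×4π×0.21²) = 0.1504 K/W
R_total = 21.88 K/W
Q = ΔT/R_total = 193/21.88

Q ≈ 8.82 W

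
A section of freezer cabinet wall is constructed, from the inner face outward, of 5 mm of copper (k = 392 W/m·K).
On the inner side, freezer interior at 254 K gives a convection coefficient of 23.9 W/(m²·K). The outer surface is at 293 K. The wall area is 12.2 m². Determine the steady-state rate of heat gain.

Using the resistance-network approach (series):
R_inner film = 1/(h_i·A) = 1/(23.9×12.2) = 0.00343 K/W
R_copper = L/(kA) = 0.005/(392×12.2) = 1.046×10^-6 K/W
R_total = 0.003431 K/W
Q = ΔT / R_total = 39 / 0.003431

Q ≈ 11400 W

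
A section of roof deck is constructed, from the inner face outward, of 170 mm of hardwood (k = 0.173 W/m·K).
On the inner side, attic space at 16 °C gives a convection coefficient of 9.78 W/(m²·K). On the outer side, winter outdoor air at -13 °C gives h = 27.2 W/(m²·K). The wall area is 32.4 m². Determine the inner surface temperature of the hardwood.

T ≈ 13.4 °C

Treating each layer as a thermal resistance in series:
R_inner film = 1/(h_i·A) = 1/(9.78×32.4) = 0.003156 K/W
R_hardwood = L/(kA) = 0.17/(0.173×32.4) = 0.03033 K/W
R_outer film = 1/(h_o·A) = 1/(27.2×32.4) = 0.001135 K/W
R_total = 0.03462 K/W;  Q = ΔT/R_total = 29/0.03462 = 837.7 W
T_interface = T_inner − Q·ΣR(inner→interface) = 16 − 838×0.003156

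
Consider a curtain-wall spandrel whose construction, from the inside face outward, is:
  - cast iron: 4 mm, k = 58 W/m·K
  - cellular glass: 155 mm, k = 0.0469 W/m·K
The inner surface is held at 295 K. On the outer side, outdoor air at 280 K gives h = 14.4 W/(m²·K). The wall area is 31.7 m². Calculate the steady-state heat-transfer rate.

Q ≈ 141 W

Using the resistance-network approach (series):
R_cast iron = L/(kA) = 0.004/(58×31.7) = 2.176×10^-6 K/W
R_cellular glass = L/(kA) = 0.155/(0.0469×31.7) = 0.1043 K/W
R_outer film = 1/(h_o·A) = 1/(14.4×31.7) = 0.002191 K/W
R_total = 0.1064 K/W
Q = ΔT / R_total = 15 / 0.1064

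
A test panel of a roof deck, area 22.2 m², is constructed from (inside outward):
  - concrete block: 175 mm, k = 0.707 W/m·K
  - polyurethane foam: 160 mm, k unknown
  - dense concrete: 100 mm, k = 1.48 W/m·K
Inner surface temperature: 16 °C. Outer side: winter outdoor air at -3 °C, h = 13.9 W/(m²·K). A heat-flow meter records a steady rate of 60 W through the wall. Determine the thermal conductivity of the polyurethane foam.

k ≈ 0.0241 W/(m·K)

Using the resistance-network approach (series):
R_concrete block = L/(kA) = 0.175/(0.707×22.2) = 0.01115 K/W
R_dense concrete = L/(kA) = 0.1/(1.48×22.2) = 0.003044 K/W
R_outer film = 1/(h_o·A) = 1/(13.9×22.2) = 0.003241 K/W
Sum of known resistances R_other = 0.01743 K/W
Total R = ΔT/Q = 19/60 = 0.3167 K/W
R_polyurethane foam = R_total − R_other = 0.2992 K/W
k = L/(R·A) = 0.16/(0.2992×22.2)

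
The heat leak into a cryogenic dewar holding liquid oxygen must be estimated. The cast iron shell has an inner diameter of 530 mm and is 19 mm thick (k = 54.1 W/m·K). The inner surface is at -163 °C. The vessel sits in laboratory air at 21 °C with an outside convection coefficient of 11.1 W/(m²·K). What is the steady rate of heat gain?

Spherical conduction: R = (1/r_in − 1/r_out)/(4πk) per layer; series-sum.
R_cast iron shell = (1/0.265 − 1/0.284)/(4π×54.1) = 3.713×10^-4 K/W
R_outer film = 1/(h·4πr_o²) = 1/(11.1×4π×0.284²) = 0.08889 K/W
R_total = 0.08926 K/W
Q = ΔT/R_total = 184/0.08926

Q ≈ 2060 W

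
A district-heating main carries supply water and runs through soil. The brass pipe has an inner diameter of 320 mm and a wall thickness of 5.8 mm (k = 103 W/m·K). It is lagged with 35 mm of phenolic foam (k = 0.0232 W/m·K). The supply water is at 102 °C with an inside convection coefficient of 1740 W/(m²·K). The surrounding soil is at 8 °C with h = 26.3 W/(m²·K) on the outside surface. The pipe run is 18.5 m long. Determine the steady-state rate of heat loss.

Radial resistances (cylindrical: R_cond = ln(r_o/r_i)/(2πkL), R_conv = 1/(h·2πrL)):
R_inner film = 1/(h_i·2πr₁L) = 1/(1740×2π×0.16×18.5) = 3.09×10^-5 K/W
R_brass pipe wall = ln(165.8/160)/(2π×103×18.5) = 2.974×10^-6 K/W
R_phenolic foam = ln(200.8/165.8)/(2π×0.0232×18.5) = 0.07102 K/W
R_outer film = 1/(h_o·2πr_oL) = 1/(26.3×2π×0.2008×18.5) = 0.001629 K/W
R_total = 0.07268 K/W
Q = ΔT/R_total = 94/0.07268

Q ≈ 1290 W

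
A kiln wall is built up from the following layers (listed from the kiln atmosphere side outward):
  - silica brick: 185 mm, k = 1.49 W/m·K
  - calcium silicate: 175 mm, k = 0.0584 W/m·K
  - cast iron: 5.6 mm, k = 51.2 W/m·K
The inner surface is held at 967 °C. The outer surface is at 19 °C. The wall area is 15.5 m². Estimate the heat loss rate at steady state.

Using the resistance-network approach (series):
R_silica brick = L/(kA) = 0.185/(1.49×15.5) = 0.00801 K/W
R_calcium silicate = L/(kA) = 0.175/(0.0584×15.5) = 0.1933 K/W
R_cast iron = L/(kA) = 0.0056/(51.2×15.5) = 7.056×10^-6 K/W
R_total = 0.2013 K/W
Q = ΔT / R_total = 948 / 0.2013

Q ≈ 4710 W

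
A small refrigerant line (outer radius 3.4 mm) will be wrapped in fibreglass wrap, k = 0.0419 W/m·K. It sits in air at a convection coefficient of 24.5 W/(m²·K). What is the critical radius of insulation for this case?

For a cylinder r_cr = k/h = 0.0419/24.5
r_cr = 1.71 mm; since the bare radius (3.4 mm) is above r_cr, any added insulation will reduce heat loss.

r_cr ≈ 1.71 mm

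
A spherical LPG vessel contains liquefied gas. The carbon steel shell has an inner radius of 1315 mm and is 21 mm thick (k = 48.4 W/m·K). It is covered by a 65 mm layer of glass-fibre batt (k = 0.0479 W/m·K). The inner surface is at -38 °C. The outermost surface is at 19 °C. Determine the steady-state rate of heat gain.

Q ≈ 988 W

For a spherical shell R = (1/r₁ − 1/r₂)/(4πk); film R = 1/(h·4πr²). In series:
R_carbon steel shell = (1/1.315 − 1/1.336)/(4π×48.4) = 1.965×10^-5 K/W
R_glass-fibre batt = (1/1.336 − 1/1.401)/(4π×0.0479) = 0.05769 K/W
R_total = 0.05771 K/W
Q = ΔT/R_total = 57/0.05771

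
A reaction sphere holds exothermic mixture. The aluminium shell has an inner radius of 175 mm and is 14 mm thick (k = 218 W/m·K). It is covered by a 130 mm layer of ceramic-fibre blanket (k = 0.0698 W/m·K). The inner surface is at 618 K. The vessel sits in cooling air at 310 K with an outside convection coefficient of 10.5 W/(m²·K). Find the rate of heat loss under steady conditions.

Q ≈ 122 W

Each spherical layer contributes R = (1/r_i − 1/r_o)/(4πk):
R_aluminium shell = (1/0.175 − 1/0.189)/(4π×218) = 1.545×10^-4 K/W
R_ceramic-fibre blanket = (1/0.189 − 1/0.319)/(4π×0.0698) = 2.458 K/W
R_outer film = 1/(h·4πr_o²) = 1/(10.5×4π×0.319²) = 0.07448 K/W
R_total = 2.533 K/W
Q = ΔT/R_total = 308/2.533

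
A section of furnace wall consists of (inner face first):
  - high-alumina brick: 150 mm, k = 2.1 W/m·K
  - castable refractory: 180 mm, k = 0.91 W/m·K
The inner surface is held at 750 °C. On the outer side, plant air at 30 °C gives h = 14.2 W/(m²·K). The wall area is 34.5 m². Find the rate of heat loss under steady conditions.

Q ≈ 73100 W

Using the resistance-network approach (series):
R_high-alumina brick = L/(kA) = 0.15/(2.1×34.5) = 0.00207 K/W
R_castable refractory = L/(kA) = 0.18/(0.91×34.5) = 0.005733 K/W
R_outer film = 1/(h_o·A) = 1/(14.2×34.5) = 0.002041 K/W
R_total = 0.009845 K/W
Q = ΔT / R_total = 720 / 0.009845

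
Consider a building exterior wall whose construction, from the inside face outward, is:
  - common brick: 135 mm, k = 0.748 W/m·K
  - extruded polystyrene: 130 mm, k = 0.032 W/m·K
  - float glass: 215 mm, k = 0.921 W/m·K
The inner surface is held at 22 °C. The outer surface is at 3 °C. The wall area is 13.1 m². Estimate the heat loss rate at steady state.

Q ≈ 55.6 W

Model the wall as resistances in series:
R_common brick = L/(kA) = 0.135/(0.748×13.1) = 0.01378 K/W
R_extruded polystyrene = L/(kA) = 0.13/(0.032×13.1) = 0.3101 K/W
R_float glass = L/(kA) = 0.215/(0.921×13.1) = 0.01782 K/W
R_total = 0.3417 K/W
Q = ΔT / R_total = 19 / 0.3417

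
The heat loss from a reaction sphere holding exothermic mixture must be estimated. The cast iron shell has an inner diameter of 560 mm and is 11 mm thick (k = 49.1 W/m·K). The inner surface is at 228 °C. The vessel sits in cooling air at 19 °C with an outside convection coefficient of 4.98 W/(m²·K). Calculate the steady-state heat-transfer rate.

Q ≈ 1110 W

Each spherical layer contributes R = (1/r_i − 1/r_o)/(4πk):
R_cast iron shell = (1/0.28 − 1/0.291)/(4π×49.1) = 2.188×10^-4 K/W
R_outer film = 1/(h·4πr_o²) = 1/(4.98×4π×0.291²) = 0.1887 K/W
R_total = 0.1889 K/W
Q = ΔT/R_total = 209/0.1889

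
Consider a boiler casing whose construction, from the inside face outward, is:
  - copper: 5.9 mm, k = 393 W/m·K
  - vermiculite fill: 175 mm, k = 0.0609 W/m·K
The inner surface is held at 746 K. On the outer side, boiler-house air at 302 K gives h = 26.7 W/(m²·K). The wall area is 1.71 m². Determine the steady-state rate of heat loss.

Treating each layer as a thermal resistance in series:
R_copper = L/(kA) = 0.0059/(393×1.71) = 8.779×10^-6 K/W
R_vermiculite fill = L/(kA) = 0.175/(0.0609×1.71) = 1.68 K/W
R_outer film = 1/(h_o·A) = 1/(26.7×1.71) = 0.0219 K/W
R_total = 1.702 K/W
Q = ΔT / R_total = 444 / 1.702

Q ≈ 261 W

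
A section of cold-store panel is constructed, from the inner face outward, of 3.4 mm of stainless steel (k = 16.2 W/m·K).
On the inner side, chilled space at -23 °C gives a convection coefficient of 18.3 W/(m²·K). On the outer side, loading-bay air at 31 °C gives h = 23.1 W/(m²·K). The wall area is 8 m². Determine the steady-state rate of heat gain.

Q ≈ 4400 W

Treating each layer as a thermal resistance in series:
R_inner film = 1/(h_i·A) = 1/(18.3×8) = 0.006831 K/W
R_stainless steel = L/(kA) = 0.0034/(16.2×8) = 2.623×10^-5 K/W
R_outer film = 1/(h_o·A) = 1/(23.1×8) = 0.005411 K/W
R_total = 0.01227 K/W
Q = ΔT / R_total = 54 / 0.01227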